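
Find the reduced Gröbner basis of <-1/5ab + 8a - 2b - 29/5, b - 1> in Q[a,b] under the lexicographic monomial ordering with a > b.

G = {a - 1, b - 1}

f_1 = -1/5ab + 8a - 2b - 29/5, LT = ab.
f_2 = b - 1, LT = b.

S(f_1,f_2): lcm = ab. S = -39a + 10b + 29.
  leading term a: no divisor's leading term divides it; move -39a to the remainder.
  leading term b: subtract (10)·f_2 from 10b + 29 → 39
  leading term 1: no divisor's leading term divides it; move 39 to the remainder.
  remainder -39a + 39 ≠ 0; add g_3 = -39a + 39 to the basis.

The other S-polynomials (S(f_1,g_3), S(f_2,g_3)) all reduce to 0 modulo the current basis, so we have a Gröbner basis.
Inter-reduce: drop elements whose leading term is divisible by another's, tail-reduce, and make monic.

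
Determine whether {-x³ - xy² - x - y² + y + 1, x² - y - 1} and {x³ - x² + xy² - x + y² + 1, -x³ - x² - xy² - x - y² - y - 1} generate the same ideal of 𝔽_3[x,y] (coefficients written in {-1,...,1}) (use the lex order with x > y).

No, the ideals differ.

For a fixed monomial order, each ideal has a unique reduced Gröbner basis; comparing bases decides equality.
Buchberger on the first generating set:
f_1 = -x³ - xy² - x - y² + y + 1, LT = x³.
f_2 = x² - y - 1, LT = x².

S(f_1,f_2): lcm = x³. S = xy² + xy - x + y² - y - 1.
  reduce S modulo (f_1, f_2):
  remainder xy² + xy - x + y² - y - 1 ≠ 0; add g_3 = xy² + xy - x + y² - y - 1 to the basis.

S(f_2,g_3): lcm = x²y². S = -x²y + x² - xy² + xy + x - y³ - y².
  reduce S modulo (f_1, f_2, g_3):
  remainder -xy - y³ - y² - y ≠ 0; add g_4 = -xy - y³ - y² - y to the basis.

S(f_1,g_4): lcm = x³y. S = -x²y³ - x²y² - x²y + xy³ + xy + y³ - y² - y.
  reduce S modulo (f_1, f_2, g_3, g_4):
  remainder -x - y⁴ + y³ - y² + y - 1 ≠ 0; add g_5 = -x - y⁴ + y³ - y² + y - 1 to the basis.

S(f_1,g_5): lcm = x³. S = -x²y⁴ + x²y³ - x²y² + x²y - x² + xy² + x + y² - y - 1.
  reduce S modulo (f_1, f_2, g_3, g_4, g_5):
  remainder -y⁵ + y⁴ - y² ≠ 0; add g_6 = -y⁵ + y⁴ - y² to the basis.

The other S-polynomials (S(f_1,g_3), S(f_2,g_4), S(g_3,g_4), S(f_2,g_5), S(g_3,g_5), S(g_4,g_5), S(f_1,g_6), S(f_2,g_6), S(g_3,g_6), S(g_4,g_6), S(g_5,g_6)) all reduce to 0 modulo the current basis, so we have a Gröbner basis.
Inter-reduce: drop elements whose leading term is divisible by another's, tail-reduce, and make monic.
Reduced Gröbner basis: {x + y⁴ - y³ + y² - y + 1, y⁵ - y⁴ + y²}.

Buchberger on the second generating set:
h_1 = x³ - x² + xy² - x + y² + 1, LT = x³.
h_2 = -x³ - x² - xy² - x - y² - y - 1, LT = x³.

S(h_1,h_2): lcm = x³. S = x² + x - y.
  reduce S modulo (h_1, h_2):
  remainder x² + x - y ≠ 0; add k_3 = x² + x - y to the basis.

S(h_1,k_3): lcm = x³. S = x² + xy² + xy - x + y² + 1.
  reduce S modulo (h_1, h_2, k_3):
  remainder xy² + xy + x + y² + y + 1 ≠ 0; add k_4 = xy² + xy + x + y² + y + 1 to the basis.

S(h_1,k_4): lcm = x³y². S = -x³y - x³ + x²y² - x²y - x² + xy⁴ - xy² + y⁴ + y².
  reduce S modulo (h_1, h_2, k_3, k_4):
  remainder y³ + y² + y ≠ 0; add k_5 = y³ + y² + y to the basis.

The other S-polynomials (S(h_2,k_3), S(h_2,k_4), S(k_3,k_4), S(h_1,k_5), S(h_2,k_5), S(k_3,k_5), S(k_4,k_5)) all reduce to 0 modulo the current basis, so we have a Gröbner basis.
Inter-reduce: drop elements whose leading term is divisible by another's, tail-reduce, and make monic.
Reduced Gröbner basis: {x² + x - y, xy² + xy + x + y² + y + 1, y³ + y² + y}.

The bases are distinct; the ideals are different.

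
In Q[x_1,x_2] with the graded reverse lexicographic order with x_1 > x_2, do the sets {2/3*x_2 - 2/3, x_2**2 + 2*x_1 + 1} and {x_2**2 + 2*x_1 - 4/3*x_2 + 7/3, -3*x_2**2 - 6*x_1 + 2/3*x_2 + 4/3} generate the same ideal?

For a fixed monomial order, each ideal has a unique reduced Gröbner basis; comparing bases decides equality.
Buchberger on the first generating set:
f_1 = 2/3*x_2 - 2/3, LT = x_2.
f_2 = x_2**2 + 2*x_1 + 1, LT = x_2**2.

S(f_1,f_2): lcm = x_2**2. S = -2*x_1 - x_2 - 1.
  leading term x_1: no divisor's leading term divides it; move -2*x_1 to the remainder.
  leading term x_2: subtract (-3/2)·f_1 from -x_2 - 1 → -2
  leading term 1: no divisor's leading term divides it; move -2 to the remainder.
  remainder -2*x_1 - 2 ≠ 0; add g_3 = -2*x_1 - 2 to the basis.

The other S-polynomials (S(f_1,g_3), S(f_2,g_3)) all reduce to 0 modulo the current basis, so we have a Gröbner basis.
Inter-reduce: drop elements whose leading term is divisible by another's, tail-reduce, and make monic.
Reduced Gröbner basis: {x_1 + 1, x_2 - 1}.

Buchberger on the second generating set:
h_1 = x_2**2 + 2*x_1 - 4/3*x_2 + 7/3, LT = x_2**2.
h_2 = -3*x_2**2 - 6*x_1 + 2/3*x_2 + 4/3, LT = x_2**2.

S(h_1,h_2): lcm = x_2**2. S = -10/9*x_2 + 25/9.
  leading term x_2: no divisor's leading term divides it; move -10/9*x_2 to the remainder.
  leading term 1: no divisor's leading term divides it; move 25/9 to the remainder.
  remainder -10/9*x_2 + 25/9 ≠ 0; add k_3 = -10/9*x_2 + 25/9 to the basis.

S(h_1,k_3): lcm = x_2**2. S = 2*x_1 + 7/6*x_2 + 7/3.
  leading term x_1: no divisor's leading term divides it; move 2*x_1 to the remainder.
  leading term x_2: subtract (-21/20)·k_3 from 7/6*x_2 + 7/3 → 21/4
  leading term 1: no divisor's leading term divides it; move 21/4 to the remainder.
  remainder 2*x_1 + 21/4 ≠ 0; add k_4 = 2*x_1 + 21/4 to the basis.

The other S-polynomials (S(h_2,k_3), S(h_1,k_4), S(h_2,k_4), S(k_3,k_4)) all reduce to 0 modulo the current basis, so we have a Gröbner basis.
Inter-reduce: drop elements whose leading term is divisible by another's, tail-reduce, and make monic.
Reduced Gröbner basis: {x_1 + 21/8, x_2 - 5/2}.

Since the reduced bases disagree, the two ideals are not the same.

No, the ideals differ.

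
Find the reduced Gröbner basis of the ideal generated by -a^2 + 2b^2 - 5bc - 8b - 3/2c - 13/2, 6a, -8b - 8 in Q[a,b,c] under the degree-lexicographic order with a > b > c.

This is the nonlinear analogue of row-reducing a linear system.

f_1 = -a^2 + 2b^2 - 5bc - 8b - 3/2c - 13/2, LT = a^2.
f_2 = 6a, LT = a.
f_3 = -8b - 8, LT = b.

S(f_1,f_2): lcm = a^2. S = -2b^2 + 5bc + 8b + 3/2c + 13/2.
  reduce S modulo (f_1, f_2, f_3):
  remainder -7/2c - 7/2 ≠ 0; add g_4 = -7/2c - 7/2 to the basis.

The other S-polynomials (S(f_1,f_3), S(f_2,f_3), S(f_1,g_4), S(f_2,g_4), S(f_3,g_4)) all reduce to 0 modulo the current basis, so we have a Gröbner basis.
Inter-reduce: drop elements whose leading term is divisible by another's, tail-reduce, and make monic.

G = {a, b + 1, c + 1}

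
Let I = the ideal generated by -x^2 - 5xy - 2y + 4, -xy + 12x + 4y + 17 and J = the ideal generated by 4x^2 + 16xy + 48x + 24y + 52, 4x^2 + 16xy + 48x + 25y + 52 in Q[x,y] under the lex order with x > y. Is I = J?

No, the ideals differ.

For a fixed monomial order, each ideal has a unique reduced Gröbner basis; comparing bases decides equality.
Buchberger on the first generating set:
f_1 = -x^2 - 5xy - 2y + 4, LT = x^2.
f_2 = -xy + 12x + 4y + 17, LT = xy.

S(f_1,f_2): lcm = x^2y. S = 12x^2 + 5xy^2 + 4xy + 17x + 2y^2 - 4y.
  reduce S modulo (f_1, f_2):
  remainder 65x + 22y^2 + 73y + 116 ≠ 0; add g_3 = 65x + 22y^2 + 73y + 116 to the basis.

S(f_2,g_3): lcm = xy. S = -12x - 22/65y^3 - 73/65y^2 - 376/65y - 17.
  reduce S modulo (f_1, f_2, g_3):
  remainder -22/65y^3 + 191/65y^2 + 100/13y + 287/65 ≠ 0; add g_4 = -22/65y^3 + 191/65y^2 + 100/13y + 287/65 to the basis.

The other S-polynomials (S(f_1,g_3), S(f_1,g_4), S(f_2,g_4), S(g_3,g_4)) all reduce to 0 modulo the current basis, so we have a Gröbner basis.
Inter-reduce: drop elements whose leading term is divisible by another's, tail-reduce, and make monic.
Reduced Gröbner basis: {x + 22/65y^2 + 73/65y + 116/65, y^3 - 191/22y^2 - 250/11y - 287/22}.

Buchberger on the second generating set:
h_1 = 4x^2 + 16xy + 48x + 24y + 52, LT = x^2.
h_2 = 4x^2 + 16xy + 48x + 25y + 52, LT = x^2.

S(h_1,h_2): lcm = x^2. S = -1/4y.
  reduce S modulo (h_1, h_2):
  remainder -1/4y ≠ 0; add k_3 = -1/4y to the basis.

The other S-polynomials (S(h_1,k_3), S(h_2,k_3)) all reduce to 0 modulo the current basis, so we have a Gröbner basis.
Inter-reduce: drop elements whose leading term is divisible by another's, tail-reduce, and make monic.
Reduced Gröbner basis: {x^2 + 12x + 13, y}.

These differ, so the ideals are not equal.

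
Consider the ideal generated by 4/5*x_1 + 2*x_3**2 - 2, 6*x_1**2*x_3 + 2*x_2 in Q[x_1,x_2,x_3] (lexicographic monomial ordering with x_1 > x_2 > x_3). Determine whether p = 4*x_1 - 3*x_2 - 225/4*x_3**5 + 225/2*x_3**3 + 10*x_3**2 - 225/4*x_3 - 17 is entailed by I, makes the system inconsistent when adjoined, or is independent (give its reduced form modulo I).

First compute the reduced Gröbner basis of I by Buchberger's algorithm.
f_1 = 4/5*x_1 + 2*x_3**2 - 2, LT = x_1.
f_2 = 6*x_1**2*x_3 + 2*x_2, LT = x_1**2*x_3.

S(f_1,f_2): lcm = x_1**2*x_3. S = 5/2*x_1*x_3**3 - 5/2*x_1*x_3 - 1/3*x_2.
  reduce S modulo (f_1, f_2):
  remainder -1/3*x_2 - 25/4*x_3**5 + 25/2*x_3**3 - 25/4*x_3 ≠ 0; add h_3 = -1/3*x_2 - 25/4*x_3**5 + 25/2*x_3**3 - 25/4*x_3 to the basis.

The other S-polynomials (S(f_1,h_3), S(f_2,h_3)) all reduce to 0 modulo the current basis, so we have a Gröbner basis.
Inter-reduce: drop elements whose leading term is divisible by another's, tail-reduce, and make monic.
Reduced Gröbner basis: {x_1 + 5/2*x_3**2 - 5/2, x_2 + 75/4*x_3**5 - 75/2*x_3**3 + 75/4*x_3}.
Label its elements g_1 = x_1 + 5/2*x_3**2 - 5/2, g_2 = x_2 + 75/4*x_3**5 - 75/2*x_3**3 + 75/4*x_3.

Reduce p = 4*x_1 - 3*x_2 - 225/4*x_3**5 + 225/2*x_3**3 + 10*x_3**2 - 225/4*x_3 - 17 modulo G:
  leading term x_1: subtract (4)·g_1 from 4*x_1 - 3*x_2 - 225/4*x_3**5 + 225/2*x_3**3 + 10*x_3**2 - 225/4*x_3 - 17 → -3*x_2 - 225/4*x_3**5 + 225/2*x_3**3 - 225/4*x_3 - 7
  leading term x_2: subtract (-3)·g_2 from -3*x_2 - 225/4*x_3**5 + 225/2*x_3**3 - 225/4*x_3 - 7 → -7
  leading term 1: no divisor's leading term divides it; move -7 to the remainder.
  normal form = -7.
The normal form is nonzero, so p ∉ I. Since p minus its normal form lies in I, I + (p) = I + (r) where r = -7; decide whether this ideal is the whole ring.
Here r = -7 is a nonzero constant, hence a unit: 1 ∈ I + (p), the Gröbner basis of I + (p) is {1}, and the enlarged system has no common solution — adjoining p is inconsistent.

Ideal membership is decidable via reduction modulo a Gröbner basis.

Adjoining 4*x_1 - 3*x_2 - 225/4*x_3**5 + 225/2*x_3**3 + 10*x_3**2 - 225/4*x_3 - 17 makes the ideal the whole ring: the system is inconsistent.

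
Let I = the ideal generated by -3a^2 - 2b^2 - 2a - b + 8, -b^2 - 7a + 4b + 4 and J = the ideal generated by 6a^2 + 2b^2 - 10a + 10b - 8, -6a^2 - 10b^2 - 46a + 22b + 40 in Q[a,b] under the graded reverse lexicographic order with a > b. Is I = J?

Two ideals are equal iff their reduced Gröbner bases coincide (the reduced basis is unique for a fixed ordering).
Buchberger on the first generating set:
f_1 = -3a^2 - 2b^2 - 2a - b + 8, LT = a^2.
f_2 = -b^2 - 7a + 4b + 4, LT = b^2.

The S-polynomials (S(f_1,f_2)) all reduce to 0 modulo the current basis, so we have a Gröbner basis.
Inter-reduce: drop elements whose leading term is divisible by another's, tail-reduce, and make monic.
Reduced Gröbner basis: {a^2 - 4a + 3b, b^2 + 7a - 4b - 4}.

Buchberger on the second generating set:
h_1 = 6a^2 + 2b^2 - 10a + 10b - 8, LT = a^2.
h_2 = -6a^2 - 10b^2 - 46a + 22b + 40, LT = a^2.

S(h_1,h_2): lcm = a^2. S = -4/3b^2 - 28/3a + 16/3b + 16/3.
  leading term b^2: no divisor's leading term divides it; move -4/3b^2 to the remainder.
  leading term a: no divisor's leading term divides it; move -28/3a to the remainder.
  leading term b: no divisor's leading term divides it; move 16/3b to the remainder.
  leading term 1: no divisor's leading term divides it; move 16/3 to the remainder.
  remainder -4/3b^2 - 28/3a + 16/3b + 16/3 ≠ 0; add k_3 = -4/3b^2 - 28/3a + 16/3b + 16/3 to the basis.

The other S-polynomials (S(h_1,k_3), S(h_2,k_3)) all reduce to 0 modulo the current basis, so we have a Gröbner basis.
Inter-reduce: drop elements whose leading term is divisible by another's, tail-reduce, and make monic.
Reduced Gröbner basis: {a^2 - 4a + 3b, b^2 + 7a - 4b - 4}.

The two bases agree; hence the ideals are identical.

Yes, the ideals are equal.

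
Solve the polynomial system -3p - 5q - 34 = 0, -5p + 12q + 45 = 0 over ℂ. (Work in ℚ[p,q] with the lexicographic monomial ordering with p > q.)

{(-3, -5)}

Compute a lex Gröbner basis by Buchberger's algorithm.
f_1 = -3p - 5q - 34, LT = p.
f_2 = -5p + 12q + 45, LT = p.

S(f_1,f_2): lcm = p. S = 61/15q + 61/3.
  leading term q: no divisor's leading term divides it; move 61/15q to the remainder.
  leading term 1: no divisor's leading term divides it; move 61/3 to the remainder.
  remainder 61/15q + 61/3 ≠ 0; add h_3 = 61/15q + 61/3 to the basis.

S(f_1,h_3): leading monomials are coprime, so the S-polynomial reduces to 0 (Buchberger's first criterion).
S(f_2,h_3): leading monomials are coprime, so the S-polynomial reduces to 0 (Buchberger's first criterion).
Every S-polynomial of the final basis reduces to 0, so we have a Gröbner basis.
Inter-reduce: drop elements whose leading term is divisible by another's, tail-reduce, and make monic.
Reduced Gröbner basis: {p + 3, q + 5}.

A lex Gröbner basis eliminates variables successively. Here q + 5 depends only on q, with roots {-5}; lifting each root through the earlier basis elements recovers the full solutions.
  q = -5: the earlier basis element becomes p + 3 = 0, giving p = -3 — point (-3, -5).
Substituting each solution back into the original system confirms all equations vanish.
A lex Gröbner basis triangularizes the system, enabling back-substitution.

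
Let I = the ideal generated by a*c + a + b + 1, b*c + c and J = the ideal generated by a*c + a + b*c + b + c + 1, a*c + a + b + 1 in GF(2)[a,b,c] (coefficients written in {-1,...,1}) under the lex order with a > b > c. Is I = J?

Yes, the ideals are equal.

Equality of ideals is decidable: compute both reduced Gröbner bases (unique for the ordering) and check whether they agree.
Buchberger on the first generating set:
f_1 = a*c + a + b + 1, LT = a*c.
f_2 = b*c + c, LT = b*c.

S(f_1,f_2): lcm = a*b*c. S = a*b + a*c + b**2 + b.
  leading term a*b: no divisor's leading term divides it; move a*b to the remainder.
  leading term a*c: subtract (1)·f_1 from a*c + b**2 + b → a + b**2 + 1
  leading term a: no divisor's leading term divides it; move a to the remainder.
  leading term b**2: no divisor's leading term divides it; move b**2 to the remainder.
  leading term 1: no divisor's leading term divides it; move 1 to the remainder.
  remainder a*b + a + b**2 + 1 ≠ 0; add g_3 = a*b + a + b**2 + 1 to the basis.

The other S-polynomials (S(f_1,g_3), S(f_2,g_3)) all reduce to 0 modulo the current basis, so we have a Gröbner basis.
Inter-reduce: drop elements whose leading term is divisible by another's, tail-reduce, and make monic.
Reduced Gröbner basis: {a*b + a + b**2 + 1, a*c + a + b + 1, b*c + c}.

Buchberger on the second generating set:
h_1 = a*c + a + b*c + b + c + 1, LT = a*c.
h_2 = a*c + a + b + 1, LT = a*c.

S(h_1,h_2): lcm = a*c. S = b*c + c.
  leading term b*c: no divisor's leading term divides it; move b*c to the remainder.
  leading term c: no divisor's leading term divides it; move c to the remainder.
  remainder b*c + c ≠ 0; add k_3 = b*c + c to the basis.

S(h_1,k_3): lcm = a*b*c. S = a*b + a*c + b**2*c + b**2 + b*c + b.
  leading term a*b: no divisor's leading term divides it; move a*b to the remainder.
  leading term a*c: subtract (1)·h_1 from a*c + b**2*c + b**2 + b*c + b → a + b**2*c + b**2 + c + 1
  leading term a: no divisor's leading term divides it; move a to the remainder.
  leading term b**2*c: subtract (b)·k_3 from b**2*c + b**2 + c + 1 → b**2 + b*c + c + 1
  leading term b**2: no divisor's leading term divides it; move b**2 to the remainder.
  leading term b*c: subtract (1)·k_3 from b*c + c + 1 → 1
  leading term 1: no divisor's leading term divides it; move 1 to the remainder.
  remainder a*b + a + b**2 + 1 ≠ 0; add k_4 = a*b + a + b**2 + 1 to the basis.

The other S-polynomials (S(h_2,k_3), S(h_1,k_4), S(h_2,k_4), S(k_3,k_4)) all reduce to 0 modulo the current basis, so we have a Gröbner basis.
Inter-reduce: drop elements whose leading term is divisible by another's, tail-reduce, and make monic.
Reduced Gröbner basis: {a*b + a + b**2 + 1, a*c + a + b + 1, b*c + c}.

The two bases agree; hence the ideals are identical.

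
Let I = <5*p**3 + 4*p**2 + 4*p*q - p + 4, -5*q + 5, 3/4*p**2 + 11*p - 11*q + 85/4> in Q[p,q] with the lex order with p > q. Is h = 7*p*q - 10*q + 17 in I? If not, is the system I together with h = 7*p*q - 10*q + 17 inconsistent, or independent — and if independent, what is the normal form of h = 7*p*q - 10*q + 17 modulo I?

First compute the reduced Gröbner basis of I by Buchberger's algorithm.
f_1 = 5*p**3 + 4*p**2 + 4*p*q - p + 4, LT = p**3.
f_2 = -5*q + 5, LT = q.
f_3 = 3/4*p**2 + 11*p - 11*q + 85/4, LT = p**2.

S(f_1,f_3): lcm = p**3. S = -208/15*p**2 + 232/15*p*q - 428/15*p + 4/5.
  reduce S modulo (f_1, f_2, f_3):
  remainder 8564/45*p + 8564/45 ≠ 0; add k_4 = 8564/45*p + 8564/45 to the basis.

The other S-polynomials (S(f_1,f_2), S(f_2,f_3), S(f_1,k_4), S(f_2,k_4), S(f_3,k_4)) all reduce to 0 modulo the current basis, so we have a Gröbner basis.
Inter-reduce: drop elements whose leading term is divisible by another's, tail-reduce, and make monic.
Reduced Gröbner basis: {p + 1, q - 1}.
Label its elements g_1 = p + 1, g_2 = q - 1.

Reduce h = 7*p*q - 10*q + 17 modulo G:
  leading term p*q: subtract (7*q)·g_1 from 7*p*q - 10*q + 17 → -17*q + 17
  leading term q: subtract (-17)·g_2 from -17*q + 17 → 0
  normal form = 0.
Since the normal form is 0, h ∈ I.

Ideal membership is decidable via reduction modulo a Gröbner basis.

7*p*q - 10*q + 17 lies in I (it reduces to 0).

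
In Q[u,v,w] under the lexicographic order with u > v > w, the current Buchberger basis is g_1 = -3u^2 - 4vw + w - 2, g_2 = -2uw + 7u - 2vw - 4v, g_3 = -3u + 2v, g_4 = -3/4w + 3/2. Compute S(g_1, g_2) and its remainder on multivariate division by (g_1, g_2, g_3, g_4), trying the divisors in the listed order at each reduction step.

S(g_1, g_2) = 7/2u^2 - uvw - 2uv + 4/3vw^2 - 1/3w^2 + 2/3w; remainder on division = 1/3v^2 - 4v.

lcm(LM(g_1), LM(g_2)) = u^2w.
S = (lcm/LT(g_1))·g_1 − (lcm/LT(g_2))·g_2 = 7/2u^2 - uvw - 2uv + 4/3vw^2 - 1/3w^2 + 2/3w.
Reduce S modulo (g_1, g_2, g_3, g_4) in that order:
  leading term u^2: subtract (-7/6)·g_1 from 7/2u^2 - uvw - 2uv + 4/3vw^2 - 1/3w^2 + 2/3w → -uvw - 2uv + 4/3vw^2 - 14/3vw - 1/3w^2 + 11/6w - 7/3
  leading term uvw: subtract (1/2v)·g_2 from -uvw - 2uv + 4/3vw^2 - 14/3vw - 1/3w^2 + 11/6w - 7/3 → -11/2uv + v^2w + 2v^2 + 4/3vw^2 - 14/3vw - 1/3w^2 + 11/6w - 7/3
  leading term uv: subtract (11/6v)·g_3 from -11/2uv + v^2w + 2v^2 + 4/3vw^2 - 14/3vw - 1/3w^2 + 11/6w - 7/3 → v^2w - 5/3v^2 + 4/3vw^2 - 14/3vw - 1/3w^2 + 11/6w - 7/3
  leading term v^2w: subtract (-4/3v^2)·g_4 from v^2w - 5/3v^2 + 4/3vw^2 - 14/3vw - 1/3w^2 + 11/6w - 7/3 → 1/3v^2 + 4/3vw^2 - 14/3vw - 1/3w^2 + 11/6w - 7/3
  leading term v^2: no divisor's leading term divides it; move 1/3v^2 to the remainder.
  leading term vw^2: subtract (-16/9vw)·g_4 from 4/3vw^2 - 14/3vw - 1/3w^2 + 11/6w - 7/3 → -2vw - 1/3w^2 + 11/6w - 7/3
  leading term vw: subtract (8/3v)·g_4 from -2vw - 1/3w^2 + 11/6w - 7/3 → -4v - 1/3w^2 + 11/6w - 7/3
  leading term v: no divisor's leading term divides it; move -4v to the remainder.
  leading term w^2: subtract (4/9w)·g_4 from -1/3w^2 + 11/6w - 7/3 → 7/6w - 7/3
  leading term w: subtract (-14/9)·g_4 from 7/6w - 7/3 → 0
The remainder 1/3v^2 - 4v is nonzero, so it would be added as the next basis element.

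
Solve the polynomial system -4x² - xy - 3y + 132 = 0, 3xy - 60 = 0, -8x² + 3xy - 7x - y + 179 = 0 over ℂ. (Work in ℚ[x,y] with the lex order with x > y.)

{(5, 4)}

Compute a lex Gröbner basis by Buchberger's algorithm.
f_1 = -4x² - xy - 3y + 132, LT = x².
f_2 = 3xy - 60, LT = xy.
f_3 = -8x² + 3xy - 7x - y + 179, LT = x².

S(f_1,f_2): lcm = x²y. S = ¼xy² + 20x + ¾y² - 33y.
  leading term xy²: subtract (1/12y)·f_2 from ¼xy² + 20x + ¾y² - 33y → 20x + ¾y² - 28y
  leading term x: no divisor's leading term divides it; move 20x to the remainder.
  leading term y²: no divisor's leading term divides it; move ¾y² to the remainder.
  leading term y: no divisor's leading term divides it; move -28y to the remainder.
  remainder 20x + ¾y² - 28y ≠ 0; add h_4 = 20x + ¾y² - 28y to the basis.

S(f_1,f_3): lcm = x². S = ⅝xy - ⅞x + ⅝y - 85/8.
  leading term xy: subtract (5/24)·f_2 from ⅝xy - ⅞x + ⅝y - 85/8 → -⅞x + ⅝y + 15/8
  leading term x: subtract (-7/160)·h_4 from -⅞x + ⅝y + 15/8 → 21/640y² - ⅗y + 15/8
  leading term y²: no divisor's leading term divides it; move 21/640y² to the remainder.
  leading term y: no divisor's leading term divides it; move -⅗y to the remainder.
  leading term 1: no divisor's leading term divides it; move 15/8 to the remainder.
  remainder 21/640y² - ⅗y + 15/8 ≠ 0; add h_5 = 21/640y² - ⅗y + 15/8 to the basis.

S(f_2,f_3): lcm = x²y. S = ⅜xy² - ⅞xy - 20x - ⅛y² + 179/8y.
  leading term xy²: subtract (⅛y)·f_2 from ⅜xy² - ⅞xy - 20x - ⅛y² + 179/8y → -⅞xy - 20x - ⅛y² + 239/8y
  leading term xy: subtract (-7/24)·f_2 from -⅞xy - 20x - ⅛y² + 239/8y → -20x - ⅛y² + 239/8y - 35/2
  leading term x: subtract (-1)·h_4 from -20x - ⅛y² + 239/8y - 35/2 → ⅝y² + 15/8y - 35/2
  leading term y²: subtract (400/21)·h_5 from ⅝y² + 15/8y - 35/2 → 745/56y - 745/14
  leading term y: no divisor's leading term divides it; move 745/56y to the remainder.
  leading term 1: no divisor's leading term divides it; move -745/14 to the remainder.
  remainder 745/56y - 745/14 ≠ 0; add h_6 = 745/56y - 745/14 to the basis.

The other S-polynomials (S(f_1,h_4), S(f_2,h_4), S(f_3,h_4), S(f_1,h_5), S(f_2,h_5), S(f_3,h_5), S(h_4,h_5), S(f_1,h_6), S(f_2,h_6), S(f_3,h_6), S(h_4,h_6), S(h_5,h_6)) all reduce to 0 modulo the current basis, so we have a Gröbner basis.
Inter-reduce: drop elements whose leading term is divisible by another's, tail-reduce, and make monic.
Reduced Gröbner basis: {x - 5, y - 4}.

The lex basis is triangular: the last element involves only y. Solving y - 4 = 0 gives y ∈ {4}; substituting each value into the earlier elements determines the remaining variables.
  y = 4: the earlier basis element becomes x - 5 = 0, giving x = 5 — point (5, 4).
Check: every point annihilates each of the original generators.
This is the nonlinear analogue of row-reducing a linear system.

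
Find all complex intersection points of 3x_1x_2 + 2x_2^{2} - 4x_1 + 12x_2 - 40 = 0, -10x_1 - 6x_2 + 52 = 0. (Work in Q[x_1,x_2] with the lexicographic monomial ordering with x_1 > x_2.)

{(482/5, -152), (4, 2)}

Compute a lex Gröbner basis by Buchberger's algorithm.
f_1 = 3x_1x_2 - 4x_1 + 2x_2^{2} + 12x_2 - 40, LT = x_1x_2.
f_2 = -10x_1 - 6x_2 + 52, LT = x_1.

S(f_1,f_2): lcm = x_1x_2. S = -\tfrac{4}{3}x_1 + \tfrac{1}{15}x_2^{2} + \tfrac{46}{5}x_2 - \tfrac{40}{3}.
  leading term x_1: subtract (\tfrac{2}{15})·f_2 from -\tfrac{4}{3}x_1 + \tfrac{1}{15}x_2^{2} + \tfrac{46}{5}x_2 - \tfrac{40}{3} → \tfrac{1}{15}x_2^{2} + 10x_2 - \tfrac{304}{15}
  leading term x_2^{2}: no divisor's leading term divides it; move \tfrac{1}{15}x_2^{2} to the remainder.
  leading term x_2: no divisor's leading term divides it; move 10x_2 to the remainder.
  leading term 1: no divisor's leading term divides it; move -\tfrac{304}{15} to the remainder.
  remainder \tfrac{1}{15}x_2^{2} + 10x_2 - \tfrac{304}{15} ≠ 0; add h_3 = \tfrac{1}{15}x_2^{2} + 10x_2 - \tfrac{304}{15} to the basis.

The other S-polynomials (S(f_1,h_3), S(f_2,h_3)) all reduce to 0 modulo the current basis, so we have a Gröbner basis.
Inter-reduce: drop elements whose leading term is divisible by another's, tail-reduce, and make monic.
Reduced Gröbner basis: {x_1 + \tfrac{3}{5}x_2 - \tfrac{26}{5}, x_2^{2} + 150x_2 - 304}.

The lex basis is triangular: the last element involves only x_2. Solving x_2^{2} + 150x_2 - 304 = 0 gives x_2 ∈ {-152, 2}; substituting each value into the earlier elements determines the remaining variables.
  x_2 = -152: the earlier basis element becomes x_1 - \tfrac{482}{5} = 0, giving x_1 = 482/5 — point (482/5, -152).
  x_2 = 2: the earlier basis element becomes x_1 - 4 = 0, giving x_1 = 4 — point (4, 2).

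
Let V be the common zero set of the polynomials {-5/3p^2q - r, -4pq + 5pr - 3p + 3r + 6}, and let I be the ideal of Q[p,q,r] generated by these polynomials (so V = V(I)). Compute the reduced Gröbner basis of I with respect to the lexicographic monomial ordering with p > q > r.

This is the nonlinear analogue of row-reducing a linear system.

f_1 = -5/3p^2q - r, LT = p^2q.
f_2 = -4pq + 5pr - 3p + 3r + 6, LT = pq.

S(f_1,f_2): lcm = p^2q. S = 5/4p^2r - 3/4p^2 + 3/4pr + 3/2p + 3/5r.
  leading term p^2r: no divisor's leading term divides it; move 5/4p^2r to the remainder.
  leading term p^2: no divisor's leading term divides it; move -3/4p^2 to the remainder.
  leading term pr: no divisor's leading term divides it; move 3/4pr to the remainder.
  leading term p: no divisor's leading term divides it; move 3/2p to the remainder.
  leading term r: no divisor's leading term divides it; move 3/5r to the remainder.
  remainder 5/4p^2r - 3/4p^2 + 3/4pr + 3/2p + 3/5r ≠ 0; add g_3 = 5/4p^2r - 3/4p^2 + 3/4pr + 3/2p + 3/5r to the basis.

S(f_1,g_3): lcm = p^2qr. S = 3/5p^2q - 3/5pqr - 6/5pq - 12/25qr + 3/5r^2.
  leading term p^2q: subtract (-9/25)·f_1 from 3/5p^2q - 3/5pqr - 6/5pq - 12/25qr + 3/5r^2 → -3/5pqr - 6/5pq - 12/25qr + 3/5r^2 - 9/25r
  leading term pqr: subtract (3/20r)·f_2 from -3/5pqr - 6/5pq - 12/25qr + 3/5r^2 - 9/25r → -6/5pq - 3/4pr^2 + 9/20pr - 12/25qr + 3/20r^2 - 63/50r
  leading term pq: subtract (3/10)·f_2 from -6/5pq - 3/4pr^2 + 9/20pr - 12/25qr + 3/20r^2 - 63/50r → -3/4pr^2 - 21/20pr + 9/10p - 12/25qr + 3/20r^2 - 54/25r - 9/5
  leading term pr^2: no divisor's leading term divides it; move -3/4pr^2 to the remainder.
  leading term pr: no divisor's leading term divides it; move -21/20pr to the remainder.
  leading term p: no divisor's leading term divides it; move 9/10p to the remainder.
  leading term qr: no divisor's leading term divides it; move -12/25qr to the remainder.
  leading term r^2: no divisor's leading term divides it; move 3/20r^2 to the remainder.
  leading term r: no divisor's leading term divides it; move -54/25r to the remainder.
  leading term 1: no divisor's leading term divides it; move -9/5 to the remainder.
  remainder -3/4pr^2 - 21/20pr + 9/10p - 12/25qr + 3/20r^2 - 54/25r - 9/5 ≠ 0; add g_4 = -3/4pr^2 - 21/20pr + 9/10p - 12/25qr + 3/20r^2 - 54/25r - 9/5 to the basis.

S(f_2,g_4): lcm = pqr^2. S = -7/5pqr + 6/5pq - 5/4pr^3 + 3/4pr^2 - 16/25q^2r + 1/5qr^2 - 72/25qr - 12/5q - 3/4r^3 - 3/2r^2.
  leading term pqr: subtract (7/20r)·f_2 from -7/5pqr + 6/5pq - 5/4pr^3 + 3/4pr^2 - 16/25q^2r + 1/5qr^2 - 72/25qr - 12/5q - 3/4r^3 - 3/2r^2 → 6/5pq - 5/4pr^3 - pr^2 + 21/20pr - 16/25q^2r + 1/5qr^2 - 72/25qr - 12/5q - 3/4r^3 - 51/20r^2 - 21/10r
  leading term pq: subtract (-3/10)·f_2 from 6/5pq - 5/4pr^3 - pr^2 + 21/20pr - 16/25q^2r + 1/5qr^2 - 72/25qr - 12/5q - 3/4r^3 - 51/20r^2 - 21/10r → -5/4pr^3 - pr^2 + 51/20pr - 9/10p - 16/25q^2r + 1/5qr^2 - 72/25qr - 12/5q - 3/4r^3 - 51/20r^2 - 6/5r + 9/5
  leading term pr^3: subtract (5/3r)·g_4 from -5/4pr^3 - pr^2 + 51/20pr - 9/10p - 16/25q^2r + 1/5qr^2 - 72/25qr - 12/5q - 3/4r^3 - 51/20r^2 - 6/5r + 9/5 → 3/4pr^2 + 21/20pr - 9/10p - 16/25q^2r + qr^2 - 72/25qr - 12/5q - r^3 + 21/20r^2 + 9/5r + 9/5
  leading term pr^2: subtract (-1)·g_4 from 3/4pr^2 + 21/20pr - 9/10p - 16/25q^2r + qr^2 - 72/25qr - 12/5q - r^3 + 21/20r^2 + 9/5r + 9/5 → -16/25q^2r + qr^2 - 84/25qr - 12/5q - r^3 + 6/5r^2 - 9/25r
  leading term q^2r: no divisor's leading term divides it; move -16/25q^2r to the remainder.
  leading term qr^2: no divisor's leading term divides it; move qr^2 to the remainder.
  leading term qr: no divisor's leading term divides it; move -84/25qr to the remainder.
  leading term q: no divisor's leading term divides it; move -12/5q to the remainder.
  leading term r^3: no divisor's leading term divides it; move -r^3 to the remainder.
  leading term r^2: no divisor's leading term divides it; move 6/5r^2 to the remainder.
  leading term r: no divisor's leading term divides it; move -9/25r to the remainder.
  remainder -16/25q^2r + qr^2 - 84/25qr - 12/5q - r^3 + 6/5r^2 - 9/25r ≠ 0; add g_5 = -16/25q^2r + qr^2 - 84/25qr - 12/5q - r^3 + 6/5r^2 - 9/25r to the basis.

The other S-polynomials (S(f_2,g_3), S(f_1,g_4), S(g_3,g_4), S(f_1,g_5), S(f_2,g_5), S(g_3,g_5), S(g_4,g_5)) all reduce to 0 modulo the current basis, so we have a Gröbner basis.
Inter-reduce: drop elements whose leading term is divisible by another's, tail-reduce, and make monic.

G = {p^2r - 3/5p^2 + 3/5pr + 6/5p + 12/25r, pq - 5/4pr + 3/4p - 3/4r - 3/2, pr^2 + 7/5pr - 6/5p + 16/25qr - 1/5r^2 + 72/25r + 12/5, q^2r - 25/16qr^2 + 21/4qr + 15/4q + 25/16r^3 - 15/8r^2 + 9/16r}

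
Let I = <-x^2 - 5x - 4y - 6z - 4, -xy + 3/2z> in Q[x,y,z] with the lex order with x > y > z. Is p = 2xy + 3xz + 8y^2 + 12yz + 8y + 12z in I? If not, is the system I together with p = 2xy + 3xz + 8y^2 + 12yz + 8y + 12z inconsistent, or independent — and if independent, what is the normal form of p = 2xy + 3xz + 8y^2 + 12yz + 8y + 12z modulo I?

2xy + 3xz + 8y^2 + 12yz + 8y + 12z lies in I (it reduces to 0).

First compute the reduced Gröbner basis of I by Buchberger's algorithm.
f_1 = -x^2 - 5x - 4y - 6z - 4, LT = x^2.
f_2 = -xy + 3/2z, LT = xy.

S(f_1,f_2): lcm = x^2y. S = 5xy + 3/2xz + 4y^2 + 6yz + 4y.
  leading term xy: subtract (-5)·f_2 from 5xy + 3/2xz + 4y^2 + 6yz + 4y → 3/2xz + 4y^2 + 6yz + 4y + 15/2z
  leading term xz: no divisor's leading term divides it; move 3/2xz to the remainder.
  leading term y^2: no divisor's leading term divides it; move 4y^2 to the remainder.
  leading term yz: no divisor's leading term divides it; move 6yz to the remainder.
  leading term y: no divisor's leading term divides it; move 4y to the remainder.
  leading term z: no divisor's leading term divides it; move 15/2z to the remainder.
  remainder 3/2xz + 4y^2 + 6yz + 4y + 15/2z ≠ 0; add h_3 = 3/2xz + 4y^2 + 6yz + 4y + 15/2z to the basis.

S(f_1,h_3): lcm = x^2z. S = -8/3xy^2 - 4xyz - 8/3xy + 4yz + 6z^2 + 4z.
  leading term xy^2: subtract (8/3y)·f_2 from -8/3xy^2 - 4xyz - 8/3xy + 4yz + 6z^2 + 4z → -4xyz - 8/3xy + 6z^2 + 4z
  leading term xyz: subtract (4z)·f_2 from -4xyz - 8/3xy + 6z^2 + 4z → -8/3xy + 4z
  leading term xy: subtract (8/3)·f_2 from -8/3xy + 4z → 0
  remainder 0.

S(f_2,h_3): lcm = xyz. S = -8/3y^3 - 4y^2z - 8/3y^2 - 5yz - 3/2z^2.
  leading term y^3: no divisor's leading term divides it; move -8/3y^3 to the remainder.
  leading term y^2z: no divisor's leading term divides it; move -4y^2z to the remainder.
  leading term y^2: no divisor's leading term divides it; move -8/3y^2 to the remainder.
  leading term yz: no divisor's leading term divides it; move -5yz to the remainder.
  leading term z^2: no divisor's leading term divides it; move -3/2z^2 to the remainder.
  remainder -8/3y^3 - 4y^2z - 8/3y^2 - 5yz - 3/2z^2 ≠ 0; add h_4 = -8/3y^3 - 4y^2z - 8/3y^2 - 5yz - 3/2z^2 to the basis.

S(f_1,h_4): leading monomials are coprime, so the S-polynomial reduces to 0 (Buchberger's first criterion).
S(f_2,h_4): lcm = xy^3. S = -3/2xy^2z - xy^2 - 15/8xyz - 9/16xz^2 - 3/2y^2z.
  leading term xy^2z: subtract (3/2yz)·f_2 from -3/2xy^2z - xy^2 - 15/8xyz - 9/16xz^2 - 3/2y^2z → -xy^2 - 15/8xyz - 9/16xz^2 - 3/2y^2z - 9/4yz^2
  leading term xy^2: subtract (y)·f_2 from -xy^2 - 15/8xyz - 9/16xz^2 - 3/2y^2z - 9/4yz^2 → -15/8xyz - 9/16xz^2 - 3/2y^2z - 9/4yz^2 - 3/2yz
  leading term xyz: subtract (15/8z)·f_2 from -15/8xyz - 9/16xz^2 - 3/2y^2z - 9/4yz^2 - 3/2yz → -9/16xz^2 - 3/2y^2z - 9/4yz^2 - 3/2yz - 45/16z^2
  leading term xz^2: subtract (-3/8z)·h_3 from -9/16xz^2 - 3/2y^2z - 9/4yz^2 - 3/2yz - 45/16z^2 → 0
  remainder 0.

S(h_3,h_4): leading monomials are coprime, so the S-polynomial reduces to 0 (Buchberger's first criterion).
Every S-polynomial of the final basis reduces to 0, so we have a Gröbner basis.
Inter-reduce: drop elements whose leading term is divisible by another's, tail-reduce, and make monic.
Reduced Gröbner basis: {x^2 + 5x + 4y + 6z + 4, xy - 3/2z, xz + 8/3y^2 + 4yz + 8/3y + 5z, y^3 + 3/2y^2z + y^2 + 15/8yz + 9/16z^2}.
Label its elements g_1 = x^2 + 5x + 4y + 6z + 4, g_2 = xy - 3/2z, g_3 = xz + 8/3y^2 + 4yz + 8/3y + 5z, g_4 = y^3 + 3/2y^2z + y^2 + 15/8yz + 9/16z^2.

Reduce p = 2xy + 3xz + 8y^2 + 12yz + 8y + 12z modulo G:
  leading term xy: subtract (2)·g_2 from 2xy + 3xz + 8y^2 + 12yz + 8y + 12z → 3xz + 8y^2 + 12yz + 8y + 15z
  leading term xz: subtract (3)·g_3 from 3xz + 8y^2 + 12yz + 8y + 15z → 0
  normal form = 0.
Since the normal form is 0, p ∈ I.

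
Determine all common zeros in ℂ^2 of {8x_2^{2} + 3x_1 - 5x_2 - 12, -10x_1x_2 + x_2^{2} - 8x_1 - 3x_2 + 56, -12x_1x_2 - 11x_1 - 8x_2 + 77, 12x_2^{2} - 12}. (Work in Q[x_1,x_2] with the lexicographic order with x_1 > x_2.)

Compute a lex Gröbner basis by Buchberger's algorithm.
f_1 = 3x_1 + 8x_2^{2} - 5x_2 - 12, LT = x_1.
f_2 = -10x_1x_2 - 8x_1 + x_2^{2} - 3x_2 + 56, LT = x_1x_2.
f_3 = -12x_1x_2 - 11x_1 - 8x_2 + 77, LT = x_1x_2.
f_4 = 12x_2^{2} - 12, LT = x_2^{2}.

S(f_1,f_2): lcm = x_1x_2. S = -\tfrac{4}{5}x_1 + \tfrac{8}{3}x_2^{3} - \tfrac{47}{30}x_2^{2} - \tfrac{43}{10}x_2 + \tfrac{28}{5}.
  leading term x_1: subtract (-\tfrac{4}{15})·f_1 from -\tfrac{4}{5}x_1 + \tfrac{8}{3}x_2^{3} - \tfrac{47}{30}x_2^{2} - \tfrac{43}{10}x_2 + \tfrac{28}{5} → \tfrac{8}{3}x_2^{3} + \tfrac{17}{30}x_2^{2} - \tfrac{169}{30}x_2 + \tfrac{12}{5}
  leading term x_2^{3}: subtract (\tfrac{2}{9}x_2)·f_4 from \tfrac{8}{3}x_2^{3} + \tfrac{17}{30}x_2^{2} - \tfrac{169}{30}x_2 + \tfrac{12}{5} → \tfrac{17}{30}x_2^{2} - \tfrac{89}{30}x_2 + \tfrac{12}{5}
  leading term x_2^{2}: subtract (\tfrac{17}{360})·f_4 from \tfrac{17}{30}x_2^{2} - \tfrac{89}{30}x_2 + \tfrac{12}{5} → -\tfrac{89}{30}x_2 + \tfrac{89}{30}
  leading term x_2: no divisor's leading term divides it; move -\tfrac{89}{30}x_2 to the remainder.
  leading term 1: no divisor's leading term divides it; move \tfrac{89}{30} to the remainder.
  remainder -\tfrac{89}{30}x_2 + \tfrac{89}{30} ≠ 0; add h_5 = -\tfrac{89}{30}x_2 + \tfrac{89}{30} to the basis.

The other S-polynomials (S(f_1,f_3), S(f_1,f_4), S(f_2,f_3), S(f_2,f_4), S(f_3,f_4), S(f_1,h_5), S(f_2,h_5), S(f_3,h_5), S(f_4,h_5)) all reduce to 0 modulo the current basis, so we have a Gröbner basis.
Inter-reduce: drop elements whose leading term is divisible by another's, tail-reduce, and make monic.
Reduced Gröbner basis: {x_1 - 3, x_2 - 1}.

The lex basis is triangular: the last element involves only x_2. Solving x_2 - 1 = 0 gives x_2 ∈ {1}; substituting each value into the earlier elements determines the remaining variables.
  x_2 = 1: the earlier basis element becomes x_1 - 3 = 0, giving x_1 = 3 — point (3, 1).
A lex Gröbner basis triangularizes the system, enabling back-substitution.

{(3, 1)}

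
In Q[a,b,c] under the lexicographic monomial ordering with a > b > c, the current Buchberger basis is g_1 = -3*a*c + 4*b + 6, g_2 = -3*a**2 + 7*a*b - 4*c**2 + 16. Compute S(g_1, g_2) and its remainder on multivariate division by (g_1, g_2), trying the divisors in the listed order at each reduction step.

S(g_1, g_2) = 7/3*a*b*c - 4/3*a*b - 2*a - 4/3*c**3 + 16/3*c; remainder on division = -4/3*a*b - 2*a + 28/9*b**2 + 14/3*b - 4/3*c**3 + 16/3*c.

lcm(LM(g_1), LM(g_2)) = a**2*c.
S = (lcm/LT(g_1))·g_1 − (lcm/LT(g_2))·g_2 = 7/3*a*b*c - 4/3*a*b - 2*a - 4/3*c**3 + 16/3*c.
Reduce S modulo (g_1, g_2) in that order:
  leading term a*b*c: subtract (-7/9*b)·g_1 from 7/3*a*b*c - 4/3*a*b - 2*a - 4/3*c**3 + 16/3*c → -4/3*a*b - 2*a + 28/9*b**2 + 14/3*b - 4/3*c**3 + 16/3*c
  leading term a*b: no divisor's leading term divides it; move -4/3*a*b to the remainder.
  leading term a: no divisor's leading term divides it; move -2*a to the remainder.
  leading term b**2: no divisor's leading term divides it; move 28/9*b**2 to the remainder.
  leading term b: no divisor's leading term divides it; move 14/3*b to the remainder.
  leading term c**3: no divisor's leading term divides it; move -4/3*c**3 to the remainder.
  leading term c: no divisor's leading term divides it; move 16/3*c to the remainder.
The remainder -4/3*a*b - 2*a + 28/9*b**2 + 14/3*b - 4/3*c**3 + 16/3*c is nonzero, so it would be added as the next basis element.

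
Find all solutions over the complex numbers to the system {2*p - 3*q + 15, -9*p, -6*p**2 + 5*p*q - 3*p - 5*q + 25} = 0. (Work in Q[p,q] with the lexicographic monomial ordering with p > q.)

Compute a lex Gröbner basis by Buchberger's algorithm.
f_1 = 2*p - 3*q + 15, LT = p.
f_2 = -9*p, LT = p.
f_3 = -6*p**2 + 5*p*q - 3*p - 5*q + 25, LT = p**2.

S(f_1,f_2): lcm = p. S = -3/2*q + 15/2.
  leading term q: no divisor's leading term divides it; move -3/2*q to the remainder.
  leading term 1: no divisor's leading term divides it; move 15/2 to the remainder.
  remainder -3/2*q + 15/2 ≠ 0; add h_4 = -3/2*q + 15/2 to the basis.

S(f_1,f_3): lcm = p**2. S = -2/3*p*q + 7*p - 5/6*q + 25/6.
  leading term p*q: subtract (-1/3*q)·f_1 from -2/3*p*q + 7*p - 5/6*q + 25/6 → 7*p - q**2 + 25/6*q + 25/6
  leading term p: subtract (7/2)·f_1 from 7*p - q**2 + 25/6*q + 25/6 → -q**2 + 44/3*q - 145/3
  leading term q**2: subtract (2/3*q)·h_4 from -q**2 + 44/3*q - 145/3 → 29/3*q - 145/3
  leading term q: subtract (-58/9)·h_4 from 29/3*q - 145/3 → 0
  remainder 0.

S(f_2,f_3): lcm = p**2. S = 5/6*p*q - 1/2*p - 5/6*q + 25/6.
  leading term p*q: subtract (5/12*q)·f_1 from 5/6*p*q - 1/2*p - 5/6*q + 25/6 → -1/2*p + 5/4*q**2 - 85/12*q + 25/6
  leading term p: subtract (-1/4)·f_1 from -1/2*p + 5/4*q**2 - 85/12*q + 25/6 → 5/4*q**2 - 47/6*q + 95/12
  leading term q**2: subtract (-5/6*q)·h_4 from 5/4*q**2 - 47/6*q + 95/12 → -19/12*q + 95/12
  leading term q: subtract (19/18)·h_4 from -19/12*q + 95/12 → 0
  remainder 0.

S(f_1,h_4): leading monomials are coprime, so the S-polynomial reduces to 0 (Buchberger's first criterion).
S(f_2,h_4): leading monomials are coprime, so the S-polynomial reduces to 0 (Buchberger's first criterion).
S(f_3,h_4): leading monomials are coprime, so the S-polynomial reduces to 0 (Buchberger's first criterion).
Every S-polynomial of the final basis reduces to 0, so we have a Gröbner basis.
Inter-reduce: drop elements whose leading term is divisible by another's, tail-reduce, and make monic.
Reduced Gröbner basis: {p, q - 5}.

A lex Gröbner basis eliminates variables successively. Here q - 5 depends only on q, with roots {5}; lifting each root through the earlier basis elements recovers the full solutions.
  q = 5: the earlier basis element becomes p = 0, giving p = 0 — point (0, 5).
Each listed point satisfies every original equation (direct substitution).

{(0, 5)}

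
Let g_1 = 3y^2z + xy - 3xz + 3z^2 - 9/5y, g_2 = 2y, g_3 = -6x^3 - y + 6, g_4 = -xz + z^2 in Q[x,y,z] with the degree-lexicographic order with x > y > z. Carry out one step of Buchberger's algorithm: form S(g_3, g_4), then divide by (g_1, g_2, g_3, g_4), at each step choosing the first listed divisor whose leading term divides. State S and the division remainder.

S(g_3, g_4) = x^2z^2 + 1/6yz - z; remainder on division = z^4 - z.

lcm(LM(g_3), LM(g_4)) = x^3z.
S = (lcm/LT(g_3))·g_3 − (lcm/LT(g_4))·g_4 = x^2z^2 + 1/6yz - z.
Reduce S modulo (g_1, g_2, g_3, g_4) in that order:
  leading term x^2z^2: subtract (-xz)·g_4 from x^2z^2 + 1/6yz - z → xz^3 + 1/6yz - z
  leading term xz^3: subtract (-z^2)·g_4 from xz^3 + 1/6yz - z → z^4 + 1/6yz - z
  leading term z^4: no divisor's leading term divides it; move z^4 to the remainder.
  leading term yz: subtract (1/12z)·g_2 from 1/6yz - z → -z
  leading term z: no divisor's leading term divides it; move -z to the remainder.
The remainder z^4 - z is nonzero, so it would be added as the next basis element.
An S-polynomial is built so that the two leading terms cancel; whether anything survives reduction is exactly the Gröbner-basis criterion.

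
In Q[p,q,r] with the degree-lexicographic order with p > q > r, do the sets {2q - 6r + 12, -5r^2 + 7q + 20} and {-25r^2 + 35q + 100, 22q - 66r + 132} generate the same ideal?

Equality of ideals is decidable: compute both reduced Gröbner bases (unique for the ordering) and check whether they agree.
Buchberger on the first generating set:
f_1 = 2q - 6r + 12, LT = q.
f_2 = -5r^2 + 7q + 20, LT = r^2.

The S-polynomials (S(f_1,f_2)) all reduce to 0 modulo the current basis, so we have a Gröbner basis.
Inter-reduce: drop elements whose leading term is divisible by another's, tail-reduce, and make monic.
Reduced Gröbner basis: {r^2 - 21/5r + 22/5, q - 3r + 6}.

Buchberger on the second generating set:
h_1 = -25r^2 + 35q + 100, LT = r^2.
h_2 = 22q - 66r + 132, LT = q.

The S-polynomials (S(h_1,h_2)) all reduce to 0 modulo the current basis, so we have a Gröbner basis.
Inter-reduce: drop elements whose leading term is divisible by another's, tail-reduce, and make monic.
Reduced Gröbner basis: {r^2 - 21/5r + 22/5, q - 3r + 6}.

The two bases agree; hence the ideals are identical.

Yes, the ideals are equal.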